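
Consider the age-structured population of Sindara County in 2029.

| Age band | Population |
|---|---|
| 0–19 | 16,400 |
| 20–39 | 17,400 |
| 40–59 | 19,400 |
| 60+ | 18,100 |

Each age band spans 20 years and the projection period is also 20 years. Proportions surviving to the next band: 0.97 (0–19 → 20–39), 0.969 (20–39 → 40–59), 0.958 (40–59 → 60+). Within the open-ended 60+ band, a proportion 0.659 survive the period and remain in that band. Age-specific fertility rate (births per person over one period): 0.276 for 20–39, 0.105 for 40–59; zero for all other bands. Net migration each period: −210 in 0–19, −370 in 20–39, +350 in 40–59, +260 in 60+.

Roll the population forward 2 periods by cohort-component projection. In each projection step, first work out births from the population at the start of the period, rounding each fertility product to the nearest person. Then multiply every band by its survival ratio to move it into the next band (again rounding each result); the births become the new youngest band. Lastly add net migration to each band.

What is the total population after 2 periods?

Period 1:
Births: 17400 × 0.276 = 4802  |  19400 × 0.105 = 2037 — total 6839
20–39: 16400 × 0.97 = 15908
40–59: 17400 × 0.969 = 16861
60+: 19400 × 0.958 + 18100 × 0.659 = 18585 + 11928 = 30513
Net migration: 0–19 − 210 → 6629; 20–39 − 370 → 15538; 40–59 + 350 → 17211; 60+ + 260 → 30773
Population now: 0–19=6629, 20–39=15538, 40–59=17211, 60+=30773
Period 2:
Births: 15538 × 0.276 = 4288  |  17211 × 0.105 = 1807 — total 6095
20–39: 6629 × 0.97 = 6430
40–59: 15538 × 0.969 = 15056
60+: 17211 × 0.958 + 30773 × 0.659 = 16488 + 20279 = 36767
Net migration: 0–19 − 210 → 5885; 20–39 − 370 → 6060; 40–59 + 350 → 15406; 60+ + 260 → 37027
Population now: 0–19=5885, 20–39=6060, 40–59=15406, 60+=37027
Total after period 2: 5885 + 6060 + 15406 + 37027 = 64378

64378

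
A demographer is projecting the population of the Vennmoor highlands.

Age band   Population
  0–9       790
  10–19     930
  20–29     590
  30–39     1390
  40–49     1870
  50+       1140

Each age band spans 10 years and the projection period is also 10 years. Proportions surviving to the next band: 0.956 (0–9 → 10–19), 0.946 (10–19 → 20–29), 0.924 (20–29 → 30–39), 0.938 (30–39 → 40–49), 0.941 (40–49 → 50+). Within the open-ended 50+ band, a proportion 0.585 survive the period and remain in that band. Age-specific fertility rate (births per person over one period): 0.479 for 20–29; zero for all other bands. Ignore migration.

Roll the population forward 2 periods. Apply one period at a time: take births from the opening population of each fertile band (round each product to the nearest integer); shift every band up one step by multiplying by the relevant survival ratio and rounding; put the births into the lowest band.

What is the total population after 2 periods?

5378

Call the bands 1 to 6, youngest first.
Period 1.
Births: 590 * 0.479 = 283
Band 2: 790 * 0.956 = 755
Band 3: 930 * 0.946 = 880
Band 4: 590 * 0.924 = 545
Band 5: 1390 * 0.938 = 1304
Band 6: 1870 * 0.941 + 1140 * 0.585 = 1760 + 667 = 2427
Giving 283 / 755 / 880 / 545 / 1304 / 2427.
Period 2.
Births: 880 * 0.479 = 422
Band 2: 283 * 0.956 = 271
Band 3: 755 * 0.946 = 714
Band 4: 880 * 0.924 = 813
Band 5: 545 * 0.938 = 511
Band 6: 1304 * 0.941 + 2427 * 0.585 = 1227 + 1420 = 2647
Giving 422 / 271 / 714 / 813 / 511 / 2647.
Total after period 2: 422 + 271 + 714 + 813 + 511 + 2647 = 5378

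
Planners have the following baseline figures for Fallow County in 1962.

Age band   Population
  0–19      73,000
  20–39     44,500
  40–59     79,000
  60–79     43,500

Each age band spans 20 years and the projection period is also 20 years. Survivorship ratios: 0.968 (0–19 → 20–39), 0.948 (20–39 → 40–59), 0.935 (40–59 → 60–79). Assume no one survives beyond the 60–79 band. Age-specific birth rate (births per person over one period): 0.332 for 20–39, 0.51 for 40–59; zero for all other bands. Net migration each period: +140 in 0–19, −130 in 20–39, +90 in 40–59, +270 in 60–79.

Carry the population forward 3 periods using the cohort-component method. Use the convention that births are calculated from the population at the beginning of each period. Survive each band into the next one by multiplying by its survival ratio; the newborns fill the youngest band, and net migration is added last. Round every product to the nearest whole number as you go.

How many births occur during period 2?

Period 1.
Births: 44500 * 0.332 = 14774  |  79000 * 0.51 = 40290 ⇒ total 55064
20–39: 73000 * 0.968 = 70664
40–59: 44500 * 0.948 = 42186
60–79: 79000 * 0.935 = 73865
Net migration: 0–19 + 140 → 55204; 20–39 − 130 → 70534; 40–59 + 90 → 42276; 60–79 + 270 → 74135
Population now: 0–19=55204, 20–39=70534, 40–59=42276, 60–79=74135
Period 2.
Births: 70534 * 0.332 = 23417  |  42276 * 0.51 = 21561 ⇒ total 44978
20–39: 55204 * 0.968 = 53437
40–59: 70534 * 0.948 = 66866
60–79: 42276 * 0.935 = 39528
Net migration: 0–19 + 140 → 45118; 20–39 − 130 → 53307; 40–59 + 90 → 66956; 60–79 + 270 → 39798
Population now: 0–19=45118, 20–39=53307, 40–59=66956, 60–79=39798

44978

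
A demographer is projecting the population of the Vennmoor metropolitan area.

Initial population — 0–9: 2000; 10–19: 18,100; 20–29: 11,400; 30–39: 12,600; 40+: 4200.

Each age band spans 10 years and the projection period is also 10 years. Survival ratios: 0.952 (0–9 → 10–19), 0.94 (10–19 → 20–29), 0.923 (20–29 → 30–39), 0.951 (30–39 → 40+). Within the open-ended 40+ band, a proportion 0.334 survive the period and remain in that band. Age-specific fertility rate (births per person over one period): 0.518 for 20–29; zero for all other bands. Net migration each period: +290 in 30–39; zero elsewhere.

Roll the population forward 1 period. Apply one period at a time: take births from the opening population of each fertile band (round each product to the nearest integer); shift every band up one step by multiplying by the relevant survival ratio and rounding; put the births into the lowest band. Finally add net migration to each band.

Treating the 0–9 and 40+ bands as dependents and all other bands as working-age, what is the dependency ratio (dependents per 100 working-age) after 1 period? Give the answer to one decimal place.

[period 1]
Births: 11400 * 0.518 = 5905
10–19: 2000 * 0.952 = 1904
20–29: 18100 * 0.94 = 17014
30–39: 11400 * 0.923 = 10522
40+: 12600 * 0.951 + 4200 * 0.334 = 11983 + 1403 = 13386
Net migration: 30–39 + 290 → 10812
Population now: 0–9=5905, 10–19=1904, 20–29=17014, 30–39=10812, 40+=13386
Dependents (band 0–9 + band 40+) = 5905 + 13386 = 19291; working-age = 29730; ratio = 19291/29730 × 100 = 64.9

64.9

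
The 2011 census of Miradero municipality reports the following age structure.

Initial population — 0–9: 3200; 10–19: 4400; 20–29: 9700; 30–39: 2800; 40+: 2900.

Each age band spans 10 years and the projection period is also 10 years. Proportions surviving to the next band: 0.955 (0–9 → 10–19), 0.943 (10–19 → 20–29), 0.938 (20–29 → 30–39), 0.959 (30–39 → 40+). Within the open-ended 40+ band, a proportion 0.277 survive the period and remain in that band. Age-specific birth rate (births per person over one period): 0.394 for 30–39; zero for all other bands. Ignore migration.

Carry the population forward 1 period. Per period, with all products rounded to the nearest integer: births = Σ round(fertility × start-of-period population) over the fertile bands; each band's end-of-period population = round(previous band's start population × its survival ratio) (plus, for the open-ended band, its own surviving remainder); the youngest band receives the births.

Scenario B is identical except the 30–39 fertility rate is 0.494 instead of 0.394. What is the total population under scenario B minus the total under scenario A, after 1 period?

(Groups numbered youngest = 1 to oldest = 5.)
Period 1:
Births: 2800 × 0.394 = 1103
Group 2: 3200 × 0.955 = 3056
Group 3: 4400 × 0.943 = 4149
Group 4: 9700 × 0.938 = 9099
Group 5: 2800 × 0.959 + 2900 × 0.277 = 2685 + 803 = 3488
Giving 1103 / 3056 / 4149 / 9099 / 3488.
Scenario A total after 1 period: 20895
Scenario B projection —
Period 1:
Births: 2800 × 0.494 = 1383
Group 2: 3200 × 0.955 = 3056
Group 3: 4400 × 0.943 = 4149
Group 4: 9700 × 0.938 = 9099
Group 5: 2800 × 0.959 + 2900 × 0.277 = 2685 + 803 = 3488
Giving 1383 / 3056 / 4149 / 9099 / 3488.
Scenario B total after 1 period: 21175
Difference B − A = 21175 − 20895 = 280

280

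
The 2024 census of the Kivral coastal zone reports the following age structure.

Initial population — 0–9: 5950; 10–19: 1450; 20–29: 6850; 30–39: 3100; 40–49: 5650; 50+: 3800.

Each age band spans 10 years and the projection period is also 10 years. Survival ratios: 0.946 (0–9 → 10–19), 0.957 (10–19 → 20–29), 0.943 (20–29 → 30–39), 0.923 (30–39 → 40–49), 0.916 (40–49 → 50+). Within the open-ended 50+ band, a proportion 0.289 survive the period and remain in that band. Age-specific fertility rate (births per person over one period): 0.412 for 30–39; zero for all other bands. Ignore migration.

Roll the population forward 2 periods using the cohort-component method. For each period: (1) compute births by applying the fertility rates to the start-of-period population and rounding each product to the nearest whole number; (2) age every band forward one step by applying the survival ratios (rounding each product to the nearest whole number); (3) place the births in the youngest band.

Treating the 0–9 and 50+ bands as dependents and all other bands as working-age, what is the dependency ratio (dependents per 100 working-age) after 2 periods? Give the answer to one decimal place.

51.2

Numbering the bands 1..6 from youngest to oldest:
After projecting period 1:
Births: 3100 * 0.412 = 1277
Band 2: 5950 * 0.946 = 5629
Band 3: 1450 * 0.957 = 1388
Band 4: 6850 * 0.943 = 6460
Band 5: 3100 * 0.923 = 2861
Band 6: 5650 * 0.916 + 3800 * 0.289 = 5175 + 1098 = 6273
Giving 1277 / 5629 / 1388 / 6460 / 2861 / 6273.
After projecting period 2:
Births: 6460 * 0.412 = 2662
Band 2: 1277 * 0.946 = 1208
Band 3: 5629 * 0.957 = 5387
Band 4: 1388 * 0.943 = 1309
Band 5: 6460 * 0.923 = 5963
Band 6: 2861 * 0.916 + 6273 * 0.289 = 2621 + 1813 = 4434
Giving 2662 / 1208 / 5387 / 1309 / 5963 / 4434.
Dependents (band 0–9 + band 50+) = 2662 + 4434 = 7096; working-age = 13867; ratio = 7096/13867 × 100 = 51.2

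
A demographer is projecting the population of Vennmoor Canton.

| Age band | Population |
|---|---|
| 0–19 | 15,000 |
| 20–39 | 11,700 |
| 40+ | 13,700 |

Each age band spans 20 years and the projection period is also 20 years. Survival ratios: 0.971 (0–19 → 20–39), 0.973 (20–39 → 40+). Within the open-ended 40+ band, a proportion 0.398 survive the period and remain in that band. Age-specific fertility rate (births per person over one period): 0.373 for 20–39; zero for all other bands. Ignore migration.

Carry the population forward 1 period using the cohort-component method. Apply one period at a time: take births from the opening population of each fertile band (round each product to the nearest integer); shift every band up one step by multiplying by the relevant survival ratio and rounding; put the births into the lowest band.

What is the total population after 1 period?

35766

Period 1:
Births: 11700 × 0.373 = 4364
20–39: 15000 × 0.971 = 14565
40+: 11700 × 0.973 + 13700 × 0.398 = 11384 + 5453 = 16837
Giving 4364 / 14565 / 16837.
Total after period 1: 4364 + 14565 + 16837 = 35766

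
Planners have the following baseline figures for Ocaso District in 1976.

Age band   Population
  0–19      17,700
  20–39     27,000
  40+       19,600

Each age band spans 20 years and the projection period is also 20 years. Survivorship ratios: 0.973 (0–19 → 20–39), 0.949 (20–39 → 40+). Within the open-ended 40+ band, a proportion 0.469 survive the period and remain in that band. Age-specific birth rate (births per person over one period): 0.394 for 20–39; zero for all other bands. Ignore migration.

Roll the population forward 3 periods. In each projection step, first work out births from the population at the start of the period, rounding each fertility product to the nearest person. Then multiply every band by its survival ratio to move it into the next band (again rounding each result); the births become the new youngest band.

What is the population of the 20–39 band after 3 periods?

6602

(Bands numbered youngest = 1 to oldest = 3.)
[period 1]
Births: 27000 × 0.394 = 10638
Band 2: 17700 × 0.973 = 17222
Band 3: 27000 × 0.949 + 19600 × 0.469 = 25623 + 9192 = 34815
Giving 10638 / 17222 / 34815.
[period 2]
Births: 17222 × 0.394 = 6785
Band 2: 10638 × 0.973 = 10351
Band 3: 17222 × 0.949 + 34815 × 0.469 = 16344 + 16328 = 32672
Giving 6785 / 10351 / 32672.
[period 3]
Births: 10351 × 0.394 = 4078
Band 2: 6785 × 0.973 = 6602
Band 3: 10351 × 0.949 + 32672 × 0.469 = 9823 + 15323 = 25146
Giving 4078 / 6602 / 25146.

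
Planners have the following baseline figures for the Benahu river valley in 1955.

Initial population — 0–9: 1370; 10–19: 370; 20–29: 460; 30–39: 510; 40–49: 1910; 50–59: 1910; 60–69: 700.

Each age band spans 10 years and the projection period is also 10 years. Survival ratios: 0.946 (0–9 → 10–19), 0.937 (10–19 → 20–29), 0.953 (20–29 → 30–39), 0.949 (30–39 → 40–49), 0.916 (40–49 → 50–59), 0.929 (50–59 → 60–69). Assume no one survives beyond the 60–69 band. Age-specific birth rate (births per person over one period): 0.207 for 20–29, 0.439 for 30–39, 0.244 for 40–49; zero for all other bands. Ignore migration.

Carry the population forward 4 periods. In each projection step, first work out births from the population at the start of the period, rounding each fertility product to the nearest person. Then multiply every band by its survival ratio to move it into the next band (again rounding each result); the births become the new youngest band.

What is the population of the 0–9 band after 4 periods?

729

[period 1]
Births: 460 * 0.207 = 95, 510 * 0.439 = 224, 1910 * 0.244 = 466 ⇒ total 785
10–19: 1370 * 0.946 = 1296
20–29: 370 * 0.937 = 347
30–39: 460 * 0.953 = 438
40–49: 510 * 0.949 = 484
50–59: 1910 * 0.916 = 1750
60–69: 1910 * 0.929 = 1774
Population now: 0–9=785, 10–19=1296, 20–29=347, 30–39=438, 40–49=484, 50–59=1750, 60–69=1774
[period 2]
Births: 347 * 0.207 = 72, 438 * 0.439 = 192, 484 * 0.244 = 118 ⇒ total 382
10–19: 785 * 0.946 = 743
20–29: 1296 * 0.937 = 1214
30–39: 347 * 0.953 = 331
40–49: 438 * 0.949 = 416
50–59: 484 * 0.916 = 443
60–69: 1750 * 0.929 = 1626
Population now: 0–9=382, 10–19=743, 20–29=1214, 30–39=331, 40–49=416, 50–59=443, 60–69=1626
[period 3]
Births: 1214 * 0.207 = 251, 331 * 0.439 = 145, 416 * 0.244 = 102 ⇒ total 498
10–19: 382 * 0.946 = 361
20–29: 743 * 0.937 = 696
30–39: 1214 * 0.953 = 1157
40–49: 331 * 0.949 = 314
50–59: 416 * 0.916 = 381
60–69: 443 * 0.929 = 412
Population now: 0–9=498, 10–19=361, 20–29=696, 30–39=1157, 40–49=314, 50–59=381, 60–69=412
[period 4]
Births: 696 * 0.207 = 144, 1157 * 0.439 = 508, 314 * 0.244 = 77 ⇒ total 729
10–19: 498 * 0.946 = 471
20–29: 361 * 0.937 = 338
30–39: 696 * 0.953 = 663
40–49: 1157 * 0.949 = 1098
50–59: 314 * 0.916 = 288
60–69: 381 * 0.929 = 354
Population now: 0–9=729, 10–19=471, 20–29=338, 30–39=663, 40–49=1098, 50–59=288, 60–69=354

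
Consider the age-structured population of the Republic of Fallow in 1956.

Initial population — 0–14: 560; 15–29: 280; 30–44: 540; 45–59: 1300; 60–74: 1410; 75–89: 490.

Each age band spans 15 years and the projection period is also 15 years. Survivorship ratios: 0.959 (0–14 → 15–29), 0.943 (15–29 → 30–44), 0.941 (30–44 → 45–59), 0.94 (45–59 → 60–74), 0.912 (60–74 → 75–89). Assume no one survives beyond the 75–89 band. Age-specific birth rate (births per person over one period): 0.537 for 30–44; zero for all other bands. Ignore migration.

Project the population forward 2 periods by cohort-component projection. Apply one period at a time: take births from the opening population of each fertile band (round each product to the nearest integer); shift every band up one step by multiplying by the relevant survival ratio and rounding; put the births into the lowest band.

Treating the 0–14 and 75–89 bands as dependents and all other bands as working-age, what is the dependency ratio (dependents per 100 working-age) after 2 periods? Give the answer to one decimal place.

83.2

(Groups numbered youngest = 1 to oldest = 6.)
[period 1]
Births: 540 × 0.537 = 290
Group 2: 560 × 0.959 = 537
Group 3: 280 × 0.943 = 264
Group 4: 540 × 0.941 = 508
Group 5: 1300 × 0.94 = 1222
Group 6: 1410 × 0.912 = 1286
End of period: [290, 537, 264, 508, 1222, 1286]
[period 2]
Births: 264 × 0.537 = 142
Group 2: 290 × 0.959 = 278
Group 3: 537 × 0.943 = 506
Group 4: 264 × 0.941 = 248
Group 5: 508 × 0.94 = 478
Group 6: 1222 × 0.912 = 1114
End of period: [142, 278, 506, 248, 478, 1114]
Dependents (band 0–14 + band 75–89) = 142 + 1114 = 1256; working-age = 1510; ratio = 1256/1510 × 100 = 83.2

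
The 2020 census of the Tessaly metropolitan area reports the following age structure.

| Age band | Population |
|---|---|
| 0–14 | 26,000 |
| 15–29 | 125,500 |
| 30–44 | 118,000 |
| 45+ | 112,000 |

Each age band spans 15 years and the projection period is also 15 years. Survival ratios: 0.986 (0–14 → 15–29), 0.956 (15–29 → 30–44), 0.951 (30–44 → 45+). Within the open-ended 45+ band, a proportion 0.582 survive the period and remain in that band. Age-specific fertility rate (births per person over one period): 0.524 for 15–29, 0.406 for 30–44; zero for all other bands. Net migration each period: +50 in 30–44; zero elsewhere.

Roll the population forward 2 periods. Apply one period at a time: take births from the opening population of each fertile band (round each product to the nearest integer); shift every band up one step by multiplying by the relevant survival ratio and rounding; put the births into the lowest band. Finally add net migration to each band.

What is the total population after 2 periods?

Call the groups 1 to 4, youngest first.
[period 1]
Births: 125500 × 0.524 = 65762 ; 118000 × 0.406 = 47908 ⇒ total 113670
Group 2: 26000 × 0.986 = 25636
Group 3: 125500 × 0.956 = 119978
Group 4: 118000 × 0.951 + 112000 × 0.582 = 112218 + 65184 = 177402
Net migration: Group 3 + 50 → 120028
End of period: [113670, 25636, 120028, 177402]
[period 2]
Births: 25636 × 0.524 = 13433 ; 120028 × 0.406 = 48731 ⇒ total 62164
Group 2: 113670 × 0.986 = 112079
Group 3: 25636 × 0.956 = 24508
Group 4: 120028 × 0.951 + 177402 × 0.582 = 114147 + 103248 = 217395
Net migration: Group 3 + 50 → 24558
End of period: [62164, 112079, 24558, 217395]
Total after period 2: 62164 + 112079 + 24558 + 217395 = 416196

416196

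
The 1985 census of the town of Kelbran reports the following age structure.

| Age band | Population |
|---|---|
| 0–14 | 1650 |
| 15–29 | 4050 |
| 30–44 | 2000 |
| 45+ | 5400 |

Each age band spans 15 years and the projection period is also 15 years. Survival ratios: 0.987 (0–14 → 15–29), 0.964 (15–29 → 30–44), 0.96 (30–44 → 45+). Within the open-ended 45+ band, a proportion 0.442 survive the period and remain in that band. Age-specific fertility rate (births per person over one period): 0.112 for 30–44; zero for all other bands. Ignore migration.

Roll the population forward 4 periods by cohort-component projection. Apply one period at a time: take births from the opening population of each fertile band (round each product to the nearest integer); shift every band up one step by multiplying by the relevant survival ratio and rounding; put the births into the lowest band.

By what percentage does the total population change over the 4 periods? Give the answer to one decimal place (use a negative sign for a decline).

-80.3

After projecting period 1:
Births: 2000 × 0.112 = 224
15–29: 1650 × 0.987 = 1629
30–44: 4050 × 0.964 = 3904
45+: 2000 × 0.96 + 5400 × 0.442 = 1920 + 2387 = 4307
Population now: 0–14=224, 15–29=1629, 30–44=3904, 45+=4307
After projecting period 2:
Births: 3904 × 0.112 = 437
15–29: 224 × 0.987 = 221
30–44: 1629 × 0.964 = 1570
45+: 3904 × 0.96 + 4307 × 0.442 = 3748 + 1904 = 5652
Population now: 0–14=437, 15–29=221, 30–44=1570, 45+=5652
After projecting period 3:
Births: 1570 × 0.112 = 176
15–29: 437 × 0.987 = 431
30–44: 221 × 0.964 = 213
45+: 1570 × 0.96 + 5652 × 0.442 = 1507 + 2498 = 4005
Population now: 0–14=176, 15–29=431, 30–44=213, 45+=4005
After projecting period 4:
Births: 213 × 0.112 = 24
15–29: 176 × 0.987 = 174
30–44: 431 × 0.964 = 415
45+: 213 × 0.96 + 4005 × 0.442 = 204 + 1770 = 1974
Population now: 0–14=24, 15–29=174, 30–44=415, 45+=1974
Total: 13100 → 2587; change = -10513; percentage change = -80.3%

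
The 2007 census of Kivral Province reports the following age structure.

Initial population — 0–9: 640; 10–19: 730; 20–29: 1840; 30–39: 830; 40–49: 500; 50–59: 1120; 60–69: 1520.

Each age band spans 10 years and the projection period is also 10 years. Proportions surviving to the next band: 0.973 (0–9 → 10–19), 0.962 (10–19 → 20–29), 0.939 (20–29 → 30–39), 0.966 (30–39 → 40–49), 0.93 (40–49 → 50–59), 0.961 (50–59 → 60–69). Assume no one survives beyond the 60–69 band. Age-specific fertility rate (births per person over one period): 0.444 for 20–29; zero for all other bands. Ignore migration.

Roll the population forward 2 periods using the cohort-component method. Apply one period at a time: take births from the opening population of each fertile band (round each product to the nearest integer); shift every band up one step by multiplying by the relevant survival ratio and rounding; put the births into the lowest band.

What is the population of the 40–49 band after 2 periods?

1669

Numbering the bands 1..7 from youngest to oldest:
[period 1]
Births: 1840 × 0.444 = 817
Band 2: 640 × 0.973 = 623
Band 3: 730 × 0.962 = 702
Band 4: 1840 × 0.939 = 1728
Band 5: 830 × 0.966 = 802
Band 6: 500 × 0.93 = 465
Band 7: 1120 × 0.961 = 1076
End of period: [817, 623, 702, 1728, 802, 465, 1076]
[period 2]
Births: 702 × 0.444 = 312
Band 2: 817 × 0.973 = 795
Band 3: 623 × 0.962 = 599
Band 4: 702 × 0.939 = 659
Band 5: 1728 × 0.966 = 1669
Band 6: 802 × 0.93 = 746
Band 7: 465 × 0.961 = 447
End of period: [312, 795, 599, 659, 1669, 746, 447]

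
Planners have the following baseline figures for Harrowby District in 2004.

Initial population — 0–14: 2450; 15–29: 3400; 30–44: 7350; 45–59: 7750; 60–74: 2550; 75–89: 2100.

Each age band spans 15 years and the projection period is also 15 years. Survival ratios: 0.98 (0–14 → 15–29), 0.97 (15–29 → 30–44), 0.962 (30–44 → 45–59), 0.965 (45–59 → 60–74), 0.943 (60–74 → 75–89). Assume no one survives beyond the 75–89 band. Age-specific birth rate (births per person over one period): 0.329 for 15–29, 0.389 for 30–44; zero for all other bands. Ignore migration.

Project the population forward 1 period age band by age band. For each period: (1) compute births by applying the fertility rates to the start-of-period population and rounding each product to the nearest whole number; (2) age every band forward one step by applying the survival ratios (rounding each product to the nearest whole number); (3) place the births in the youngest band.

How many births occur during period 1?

Call the groups 1 to 6, youngest first.
Period 1.
Births: 3400 × 0.329 = 1119  |  7350 × 0.389 = 2859 ⇒ total 3978
Group 2: 2450 × 0.98 = 2401
Group 3: 3400 × 0.97 = 3298
Group 4: 7350 × 0.962 = 7071
Group 5: 7750 × 0.965 = 7479
Group 6: 2550 × 0.943 = 2405
Population now: 0–14=3978, 15–29=2401, 30–44=3298, 45–59=7071, 60–74=7479, 75–89=2405

3978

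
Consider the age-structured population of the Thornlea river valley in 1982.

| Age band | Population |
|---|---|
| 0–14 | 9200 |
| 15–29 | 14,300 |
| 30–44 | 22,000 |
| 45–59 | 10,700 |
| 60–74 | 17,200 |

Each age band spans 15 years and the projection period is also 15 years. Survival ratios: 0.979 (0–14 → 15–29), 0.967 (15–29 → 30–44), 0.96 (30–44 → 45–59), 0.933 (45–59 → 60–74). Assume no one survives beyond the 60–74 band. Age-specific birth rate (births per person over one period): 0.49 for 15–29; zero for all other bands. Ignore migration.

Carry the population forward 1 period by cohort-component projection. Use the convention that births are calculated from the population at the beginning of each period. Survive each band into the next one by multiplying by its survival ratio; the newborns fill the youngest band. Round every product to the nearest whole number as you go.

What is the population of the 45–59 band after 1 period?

[period 1]
Births: 14300 × 0.49 = 7007
15–29: 9200 × 0.979 = 9007
30–44: 14300 × 0.967 = 13828
45–59: 22000 × 0.96 = 21120
60–74: 10700 × 0.933 = 9983
Population now: 0–14=7007, 15–29=9007, 30–44=13828, 45–59=21120, 60–74=9983

21120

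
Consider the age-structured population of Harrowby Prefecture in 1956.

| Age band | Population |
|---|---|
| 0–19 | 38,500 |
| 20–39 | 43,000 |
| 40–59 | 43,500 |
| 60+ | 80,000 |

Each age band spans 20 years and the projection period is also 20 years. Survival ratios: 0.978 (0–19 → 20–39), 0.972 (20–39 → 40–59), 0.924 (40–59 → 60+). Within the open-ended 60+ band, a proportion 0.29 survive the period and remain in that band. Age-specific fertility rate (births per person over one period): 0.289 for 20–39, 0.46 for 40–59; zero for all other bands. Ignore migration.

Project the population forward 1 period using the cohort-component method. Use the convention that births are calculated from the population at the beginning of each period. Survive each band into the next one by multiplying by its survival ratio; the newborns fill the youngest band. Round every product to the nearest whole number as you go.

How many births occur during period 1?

Numbering the groups 1..4 from youngest to oldest:
Period 1:
Births: 43000 × 0.289 = 12427 ; 43500 × 0.46 = 20010 → 32437
Group 2: 38500 × 0.978 = 37653
Group 3: 43000 × 0.972 = 41796
Group 4: 43500 × 0.924 + 80000 × 0.29 = 40194 + 23200 = 63394
→ [32437, 37653, 41796, 63394]

32437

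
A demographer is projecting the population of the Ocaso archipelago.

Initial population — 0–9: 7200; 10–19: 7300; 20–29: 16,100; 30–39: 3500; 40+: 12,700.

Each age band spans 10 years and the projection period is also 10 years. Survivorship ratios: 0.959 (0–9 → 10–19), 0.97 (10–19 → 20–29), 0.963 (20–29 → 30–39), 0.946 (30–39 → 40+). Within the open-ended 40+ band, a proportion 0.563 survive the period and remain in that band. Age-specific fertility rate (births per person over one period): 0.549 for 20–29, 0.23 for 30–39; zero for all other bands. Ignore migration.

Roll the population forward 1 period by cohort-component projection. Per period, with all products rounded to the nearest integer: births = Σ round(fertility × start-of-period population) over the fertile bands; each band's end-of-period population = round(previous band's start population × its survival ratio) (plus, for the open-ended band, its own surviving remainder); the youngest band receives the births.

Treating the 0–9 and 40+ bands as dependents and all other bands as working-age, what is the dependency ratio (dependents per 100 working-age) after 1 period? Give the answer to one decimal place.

Numbering the bands 1..5 from youngest to oldest:
Period 1:
Births: 16100 × 0.549 = 8839  |  3500 × 0.23 = 805 ⇒ total 9644
Band 2: 7200 × 0.959 = 6905
Band 3: 7300 × 0.97 = 7081
Band 4: 16100 × 0.963 = 15504
Band 5: 3500 × 0.946 + 12700 × 0.563 = 3311 + 7150 = 10461
Giving 9644 / 6905 / 7081 / 15504 / 10461.
Dependents (band 0–9 + band 40+) = 9644 + 10461 = 20105; working-age = 29490; ratio = 20105/29490 × 100 = 68.2

68.2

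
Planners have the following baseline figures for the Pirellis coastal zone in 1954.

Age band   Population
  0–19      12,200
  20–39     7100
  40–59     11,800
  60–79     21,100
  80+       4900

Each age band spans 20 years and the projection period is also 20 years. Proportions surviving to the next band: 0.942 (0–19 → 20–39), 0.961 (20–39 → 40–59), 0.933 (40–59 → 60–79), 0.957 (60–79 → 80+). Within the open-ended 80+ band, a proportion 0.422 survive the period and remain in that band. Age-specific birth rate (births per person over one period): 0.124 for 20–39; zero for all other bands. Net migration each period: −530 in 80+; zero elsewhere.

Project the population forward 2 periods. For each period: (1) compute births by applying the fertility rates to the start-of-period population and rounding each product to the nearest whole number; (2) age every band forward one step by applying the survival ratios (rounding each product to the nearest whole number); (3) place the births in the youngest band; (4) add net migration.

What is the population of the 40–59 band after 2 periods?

11044

(Groups numbered youngest = 1 to oldest = 5.)
[period 1]
Births: 7100 × 0.124 = 880
Group 2: 12200 × 0.942 = 11492
Group 3: 7100 × 0.961 = 6823
Group 4: 11800 × 0.933 = 11009
Group 5: 21100 × 0.957 + 4900 × 0.422 = 20193 + 2068 = 22261
Net migration: Group 5 − 530 → 21731
End of period: [880, 11492, 6823, 11009, 21731]
[period 2]
Births: 11492 × 0.124 = 1425
Group 2: 880 × 0.942 = 829
Group 3: 11492 × 0.961 = 11044
Group 4: 6823 × 0.933 = 6366
Group 5: 11009 × 0.957 + 21731 × 0.422 = 10536 + 9170 = 19706
Net migration: Group 5 − 530 → 19176
End of period: [1425, 829, 11044, 6366, 19176]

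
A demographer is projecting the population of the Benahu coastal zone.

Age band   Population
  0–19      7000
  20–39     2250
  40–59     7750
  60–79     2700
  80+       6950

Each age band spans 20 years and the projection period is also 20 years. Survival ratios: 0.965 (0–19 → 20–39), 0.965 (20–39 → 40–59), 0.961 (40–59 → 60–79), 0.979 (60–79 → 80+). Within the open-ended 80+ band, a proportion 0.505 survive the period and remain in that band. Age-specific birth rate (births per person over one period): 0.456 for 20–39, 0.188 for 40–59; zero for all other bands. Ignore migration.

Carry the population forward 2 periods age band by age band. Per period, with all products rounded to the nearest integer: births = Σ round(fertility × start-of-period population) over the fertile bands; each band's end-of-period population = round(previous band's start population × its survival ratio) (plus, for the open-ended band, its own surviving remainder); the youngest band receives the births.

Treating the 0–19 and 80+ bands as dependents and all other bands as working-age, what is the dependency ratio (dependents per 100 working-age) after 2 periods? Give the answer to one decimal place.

(Bands numbered youngest = 1 to oldest = 5.)
Period 1.
Births: 2250 × 0.456 = 1026  |  7750 × 0.188 = 1457 → total 2483
Band 2: 7000 × 0.965 = 6755
Band 3: 2250 × 0.965 = 2171
Band 4: 7750 × 0.961 = 7448
Band 5: 2700 × 0.979 + 6950 × 0.505 = 2643 + 3510 = 6153
End of period: [2483, 6755, 2171, 7448, 6153]
Period 2.
Births: 6755 × 0.456 = 3080  |  2171 × 0.188 = 408 → total 3488
Band 2: 2483 × 0.965 = 2396
Band 3: 6755 × 0.965 = 6519
Band 4: 2171 × 0.961 = 2086
Band 5: 7448 × 0.979 + 6153 × 0.505 = 7292 + 3107 = 10399
End of period: [3488, 2396, 6519, 2086, 10399]
Dependents (band 0–19 + band 80+) = 3488 + 10399 = 13887; working-age = 11001; ratio = 13887/11001 × 100 = 126.2

126.2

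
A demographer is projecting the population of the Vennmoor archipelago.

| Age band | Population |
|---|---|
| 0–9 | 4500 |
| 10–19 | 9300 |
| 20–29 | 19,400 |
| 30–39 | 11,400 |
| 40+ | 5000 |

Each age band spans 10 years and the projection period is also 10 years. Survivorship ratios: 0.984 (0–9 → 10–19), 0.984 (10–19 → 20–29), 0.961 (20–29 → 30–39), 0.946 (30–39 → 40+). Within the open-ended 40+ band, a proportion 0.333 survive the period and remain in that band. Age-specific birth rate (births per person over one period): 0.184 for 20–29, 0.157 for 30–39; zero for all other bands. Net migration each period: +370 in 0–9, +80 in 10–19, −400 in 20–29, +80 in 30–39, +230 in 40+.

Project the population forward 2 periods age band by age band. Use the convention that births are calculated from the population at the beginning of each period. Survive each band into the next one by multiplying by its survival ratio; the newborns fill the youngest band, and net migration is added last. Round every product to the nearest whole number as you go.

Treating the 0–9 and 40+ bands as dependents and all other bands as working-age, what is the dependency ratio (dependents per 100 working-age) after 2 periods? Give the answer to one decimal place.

148.5

(Bands numbered youngest = 1 to oldest = 5.)
Period 1:
Births: 19400 * 0.184 = 3570, 11400 * 0.157 = 1790 ⇒ total 5360
Band 2: 4500 * 0.984 = 4428
Band 3: 9300 * 0.984 = 9151
Band 4: 19400 * 0.961 = 18643
Band 5: 11400 * 0.946 + 5000 * 0.333 = 10784 + 1665 = 12449
Net migration: Band 1 + 370 → 5730; Band 2 + 80 → 4508; Band 3 − 400 → 8751; Band 4 + 80 → 18723; Band 5 + 230 → 12679
End of period: [5730, 4508, 8751, 18723, 12679]
Period 2:
Births: 8751 * 0.184 = 1610, 18723 * 0.157 = 2940 ⇒ total 4550
Band 2: 5730 * 0.984 = 5638
Band 3: 4508 * 0.984 = 4436
Band 4: 8751 * 0.961 = 8410
Band 5: 18723 * 0.946 + 12679 * 0.333 = 17712 + 4222 = 21934
Net migration: Band 1 + 370 → 4920; Band 2 + 80 → 5718; Band 3 − 400 → 4036; Band 4 + 80 → 8490; Band 5 + 230 → 22164
End of period: [4920, 5718, 4036, 8490, 22164]
Dependents (band 0–9 + band 40+) = 4920 + 22164 = 27084; working-age = 18244; ratio = 27084/18244 × 100 = 148.5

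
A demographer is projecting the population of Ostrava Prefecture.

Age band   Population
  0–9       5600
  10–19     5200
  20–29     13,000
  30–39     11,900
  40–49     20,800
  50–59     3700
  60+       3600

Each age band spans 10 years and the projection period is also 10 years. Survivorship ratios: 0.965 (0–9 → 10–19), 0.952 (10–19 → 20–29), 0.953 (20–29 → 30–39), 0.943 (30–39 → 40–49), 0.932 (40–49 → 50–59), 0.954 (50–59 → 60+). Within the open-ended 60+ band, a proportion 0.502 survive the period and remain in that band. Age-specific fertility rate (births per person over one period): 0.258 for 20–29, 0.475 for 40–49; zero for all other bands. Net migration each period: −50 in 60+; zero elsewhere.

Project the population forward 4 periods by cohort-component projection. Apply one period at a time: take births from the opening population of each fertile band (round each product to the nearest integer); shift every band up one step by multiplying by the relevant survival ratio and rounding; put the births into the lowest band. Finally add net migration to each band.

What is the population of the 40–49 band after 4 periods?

Let band 1 be 0–9 through band 7 = 60+.
[period 1]
Births: 13000 * 0.258 = 3354 ; 20800 * 0.475 = 9880 → total 13234
Band 2: 5600 * 0.965 = 5404
Band 3: 5200 * 0.952 = 4950
Band 4: 13000 * 0.953 = 12389
Band 5: 11900 * 0.943 = 11222
Band 6: 20800 * 0.932 = 19386
Band 7: 3700 * 0.954 + 3600 * 0.502 = 3530 + 1807 = 5337
Net migration: Band 7 − 50 → 5287
Population now: 0–9=13234, 10–19=5404, 20–29=4950, 30–39=12389, 40–49=11222, 50–59=19386, 60+=5287
[period 2]
Births: 4950 * 0.258 = 1277 ; 11222 * 0.475 = 5330 → total 6607
Band 2: 13234 * 0.965 = 12771
Band 3: 5404 * 0.952 = 5145
Band 4: 4950 * 0.953 = 4717
Band 5: 12389 * 0.943 = 11683
Band 6: 11222 * 0.932 = 10459
Band 7: 19386 * 0.954 + 5287 * 0.502 = 18494 + 2654 = 21148
Net migration: Band 7 − 50 → 21098
Population now: 0–9=6607, 10–19=12771, 20–29=5145, 30–39=4717, 40–49=11683, 50–59=10459, 60+=21098
[period 3]
Births: 5145 * 0.258 = 1327 ; 11683 * 0.475 = 5549 → total 6876
Band 2: 6607 * 0.965 = 6376
Band 3: 12771 * 0.952 = 12158
Band 4: 5145 * 0.953 = 4903
Band 5: 4717 * 0.943 = 4448
Band 6: 11683 * 0.932 = 10889
Band 7: 10459 * 0.954 + 21098 * 0.502 = 9978 + 10591 = 20569
Net migration: Band 7 − 50 → 20519
Population now: 0–9=6876, 10–19=6376, 20–29=12158, 30–39=4903, 40–49=4448, 50–59=10889, 60+=20519
[period 4]
Births: 12158 * 0.258 = 3137 ; 4448 * 0.475 = 2113 → total 5250
Band 2: 6876 * 0.965 = 6635
Band 3: 6376 * 0.952 = 6070
Band 4: 12158 * 0.953 = 11587
Band 5: 4903 * 0.943 = 4624
Band 6: 4448 * 0.932 = 4146
Band 7: 10889 * 0.954 + 20519 * 0.502 = 10388 + 10301 = 20689
Net migration: Band 7 − 50 → 20639
Population now: 0–9=5250, 10–19=6635, 20–29=6070, 30–39=11587, 40–49=4624, 50–59=4146, 60+=20639

4624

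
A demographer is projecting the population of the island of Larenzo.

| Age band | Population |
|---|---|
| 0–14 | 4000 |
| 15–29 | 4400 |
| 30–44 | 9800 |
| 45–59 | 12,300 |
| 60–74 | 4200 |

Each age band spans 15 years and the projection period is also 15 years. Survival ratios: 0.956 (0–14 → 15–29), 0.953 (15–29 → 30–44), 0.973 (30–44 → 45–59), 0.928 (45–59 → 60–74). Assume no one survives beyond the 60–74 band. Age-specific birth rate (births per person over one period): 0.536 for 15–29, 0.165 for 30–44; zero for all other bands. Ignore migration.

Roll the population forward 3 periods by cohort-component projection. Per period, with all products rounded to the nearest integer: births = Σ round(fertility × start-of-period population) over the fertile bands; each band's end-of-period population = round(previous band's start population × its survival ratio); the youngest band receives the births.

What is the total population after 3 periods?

16212

Call the bands 1 to 5, youngest first.
[period 1]
Births: 4400 × 0.536 = 2358 ; 9800 × 0.165 = 1617 — total 3975
Band 2: 4000 × 0.956 = 3824
Band 3: 4400 × 0.953 = 4193
Band 4: 9800 × 0.973 = 9535
Band 5: 12300 × 0.928 = 11414
→ [3975, 3824, 4193, 9535, 11414]
[period 2]
Births: 3824 × 0.536 = 2050 ; 4193 × 0.165 = 692 — total 2742
Band 2: 3975 × 0.956 = 3800
Band 3: 3824 × 0.953 = 3644
Band 4: 4193 × 0.973 = 4080
Band 5: 9535 × 0.928 = 8848
→ [2742, 3800, 3644, 4080, 8848]
[period 3]
Births: 3800 × 0.536 = 2037 ; 3644 × 0.165 = 601 — total 2638
Band 2: 2742 × 0.956 = 2621
Band 3: 3800 × 0.953 = 3621
Band 4: 3644 × 0.973 = 3546
Band 5: 4080 × 0.928 = 3786
→ [2638, 2621, 3621, 3546, 3786]
Total after period 3: 2638 + 2621 + 3621 + 3546 + 3786 = 16212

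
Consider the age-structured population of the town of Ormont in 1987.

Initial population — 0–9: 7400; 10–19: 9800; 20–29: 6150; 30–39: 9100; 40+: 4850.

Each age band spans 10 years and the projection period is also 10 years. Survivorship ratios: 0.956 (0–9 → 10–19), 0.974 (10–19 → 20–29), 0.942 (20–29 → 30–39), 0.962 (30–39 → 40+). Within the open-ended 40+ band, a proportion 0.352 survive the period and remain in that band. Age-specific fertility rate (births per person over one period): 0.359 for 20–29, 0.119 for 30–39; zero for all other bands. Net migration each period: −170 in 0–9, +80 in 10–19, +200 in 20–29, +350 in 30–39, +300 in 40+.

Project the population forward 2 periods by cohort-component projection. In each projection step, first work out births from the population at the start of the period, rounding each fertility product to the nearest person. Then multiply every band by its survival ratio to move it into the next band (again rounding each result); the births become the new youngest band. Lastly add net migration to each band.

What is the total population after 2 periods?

33819

Numbering the groups 1..5 from youngest to oldest:
— Period 1 —
Births: 6150 × 0.359 = 2208, 9100 × 0.119 = 1083 → 3291
Group 2: 7400 × 0.956 = 7074
Group 3: 9800 × 0.974 = 9545
Group 4: 6150 × 0.942 = 5793
Group 5: 9100 × 0.962 + 4850 × 0.352 = 8754 + 1707 = 10461
Net migration: Group 1 − 170 → 3121; Group 2 + 80 → 7154; Group 3 + 200 → 9745; Group 4 + 350 → 6143; Group 5 + 300 → 10761
Population now: 0–9=3121, 10–19=7154, 20–29=9745, 30–39=6143, 40+=10761
— Period 2 —
Births: 9745 × 0.359 = 3498, 6143 × 0.119 = 731 → 4229
Group 2: 3121 × 0.956 = 2984
Group 3: 7154 × 0.974 = 6968
Group 4: 9745 × 0.942 = 9180
Group 5: 6143 × 0.962 + 10761 × 0.352 = 5910 + 3788 = 9698
Net migration: Group 1 − 170 → 4059; Group 2 + 80 → 3064; Group 3 + 200 → 7168; Group 4 + 350 → 9530; Group 5 + 300 → 9998
Population now: 0–9=4059, 10–19=3064, 20–29=7168, 30–39=9530, 40+=9998
Total after period 2: 4059 + 3064 + 7168 + 9530 + 9998 = 33819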